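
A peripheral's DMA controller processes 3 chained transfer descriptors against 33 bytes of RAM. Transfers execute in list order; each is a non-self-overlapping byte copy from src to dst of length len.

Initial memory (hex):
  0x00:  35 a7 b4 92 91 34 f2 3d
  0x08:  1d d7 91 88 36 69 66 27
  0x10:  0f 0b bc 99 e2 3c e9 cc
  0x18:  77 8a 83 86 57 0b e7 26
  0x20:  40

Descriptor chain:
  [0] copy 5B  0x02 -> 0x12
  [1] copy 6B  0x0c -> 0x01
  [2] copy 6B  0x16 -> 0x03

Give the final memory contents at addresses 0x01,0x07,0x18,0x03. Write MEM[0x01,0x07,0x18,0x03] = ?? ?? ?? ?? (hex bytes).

D0: mem[0x12..0x16] <- [b4 92 91 34 f2]
D1: mem[0x01..0x06] <- [36 69 66 27 0f 0b]
D2: mem[0x03..0x08] <- [f2 cc 77 8a 83 86]
query mem[0x01]=0x36, mem[0x07]=0x83, mem[0x18]=0x77, mem[0x03]=0xf2

MEM[0x01,0x07,0x18,0x03] = 36 83 77 f2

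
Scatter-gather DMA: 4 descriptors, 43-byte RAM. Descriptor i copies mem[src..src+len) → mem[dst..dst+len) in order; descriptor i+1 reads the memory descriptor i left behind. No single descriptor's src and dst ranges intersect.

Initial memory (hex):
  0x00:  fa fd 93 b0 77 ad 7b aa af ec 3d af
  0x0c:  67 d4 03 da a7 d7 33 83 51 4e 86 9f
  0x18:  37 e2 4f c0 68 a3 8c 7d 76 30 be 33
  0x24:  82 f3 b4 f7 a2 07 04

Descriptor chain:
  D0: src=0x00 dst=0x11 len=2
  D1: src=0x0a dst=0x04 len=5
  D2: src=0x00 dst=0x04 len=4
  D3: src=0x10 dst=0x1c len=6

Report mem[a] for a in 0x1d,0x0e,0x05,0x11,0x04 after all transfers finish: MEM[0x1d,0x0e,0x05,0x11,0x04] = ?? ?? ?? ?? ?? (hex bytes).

MEM[0x1d,0x0e,0x05,0x11,0x04] = fa 03 fd fa fa

[0] 0x00->0x11 len=2 : fa fd
[1] 0x0a->0x04 len=5 : 3d af 67 d4 03
[2] 0x00->0x04 len=4 : fa fd 93 b0
[3] 0x10->0x1c len=6 : a7 fa fd 83 51 4e
query mem[0x1d]=0xfa, mem[0x0e]=0x03, mem[0x05]=0xfd, mem[0x11]=0xfa, mem[0x04]=0xfa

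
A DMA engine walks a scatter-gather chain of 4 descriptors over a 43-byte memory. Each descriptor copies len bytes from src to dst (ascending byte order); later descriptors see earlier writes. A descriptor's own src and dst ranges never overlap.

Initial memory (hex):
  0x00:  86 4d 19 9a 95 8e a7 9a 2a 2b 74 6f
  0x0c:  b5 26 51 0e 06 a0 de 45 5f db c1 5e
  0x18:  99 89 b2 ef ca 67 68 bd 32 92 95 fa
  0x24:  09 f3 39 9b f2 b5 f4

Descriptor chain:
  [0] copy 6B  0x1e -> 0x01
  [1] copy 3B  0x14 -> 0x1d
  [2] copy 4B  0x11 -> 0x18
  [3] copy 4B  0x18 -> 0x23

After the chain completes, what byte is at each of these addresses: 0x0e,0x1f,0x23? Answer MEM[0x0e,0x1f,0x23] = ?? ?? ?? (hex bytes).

MEM[0x0e,0x1f,0x23] = 51 c1 a0

[0] 0x1e->0x01 len=6 : 68 bd 32 92 95 fa
[1] 0x14->0x1d len=3 : 5f db c1
[2] 0x11->0x18 len=4 : a0 de 45 5f
[3] 0x18->0x23 len=4 : a0 de 45 5f
query mem[0x0e]=0x51, mem[0x1f]=0xc1, mem[0x23]=0xa0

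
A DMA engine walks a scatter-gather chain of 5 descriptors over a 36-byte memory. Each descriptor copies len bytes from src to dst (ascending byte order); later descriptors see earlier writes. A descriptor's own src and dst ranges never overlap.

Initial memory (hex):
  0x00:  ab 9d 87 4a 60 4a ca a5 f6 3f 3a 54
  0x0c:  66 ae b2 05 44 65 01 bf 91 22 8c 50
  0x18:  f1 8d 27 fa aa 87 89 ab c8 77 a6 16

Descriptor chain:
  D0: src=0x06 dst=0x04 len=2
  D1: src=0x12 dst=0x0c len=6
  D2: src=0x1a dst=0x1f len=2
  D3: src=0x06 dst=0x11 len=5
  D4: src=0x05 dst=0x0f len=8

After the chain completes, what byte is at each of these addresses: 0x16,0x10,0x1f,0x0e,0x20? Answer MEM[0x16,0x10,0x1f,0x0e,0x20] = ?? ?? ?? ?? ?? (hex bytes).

  after D0: wrote 2B at 0x04 = caa5
  after D1: wrote 6B at 0x0c = 01bf91228c50
  after D2: wrote 2B at 0x1f = 27fa
  after D3: wrote 5B at 0x11 = caa5f63f3a
  after D4: wrote 8B at 0x0f = a5caa5f63f3a5401
query mem[0x16]=0x01, mem[0x10]=0xca, mem[0x1f]=0x27, mem[0x0e]=0x91, mem[0x20]=0xfa

MEM[0x16,0x10,0x1f,0x0e,0x20] = 01 ca 27 91 fa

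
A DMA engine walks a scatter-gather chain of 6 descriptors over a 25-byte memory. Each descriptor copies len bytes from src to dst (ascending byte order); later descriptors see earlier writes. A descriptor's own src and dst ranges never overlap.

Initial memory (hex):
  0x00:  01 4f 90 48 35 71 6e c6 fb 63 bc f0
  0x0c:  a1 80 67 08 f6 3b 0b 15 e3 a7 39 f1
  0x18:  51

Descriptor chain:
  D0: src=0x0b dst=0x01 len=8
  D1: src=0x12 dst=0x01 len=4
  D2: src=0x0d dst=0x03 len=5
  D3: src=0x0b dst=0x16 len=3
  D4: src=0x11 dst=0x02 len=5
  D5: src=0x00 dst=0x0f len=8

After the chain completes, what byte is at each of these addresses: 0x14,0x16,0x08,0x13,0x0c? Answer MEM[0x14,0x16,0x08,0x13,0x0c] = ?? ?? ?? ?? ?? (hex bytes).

#0 dst[0x01+8] := {0xf0,0xa1,0x80,0x67,0x08,0xf6,0x3b,0x0b}
#1 dst[0x01+4] := {0x0b,0x15,0xe3,0xa7}
#2 dst[0x03+5] := {0x80,0x67,0x08,0xf6,0x3b}
#3 dst[0x16+3] := {0xf0,0xa1,0x80}
#4 dst[0x02+5] := {0x3b,0x0b,0x15,0xe3,0xa7}
#5 dst[0x0f+8] := {0x01,0x0b,0x3b,0x0b,0x15,0xe3,0xa7,0x3b}
query mem[0x14]=0xe3, mem[0x16]=0x3b, mem[0x08]=0x0b, mem[0x13]=0x15, mem[0x0c]=0xa1

MEM[0x14,0x16,0x08,0x13,0x0c] = e3 3b 0b 15 a1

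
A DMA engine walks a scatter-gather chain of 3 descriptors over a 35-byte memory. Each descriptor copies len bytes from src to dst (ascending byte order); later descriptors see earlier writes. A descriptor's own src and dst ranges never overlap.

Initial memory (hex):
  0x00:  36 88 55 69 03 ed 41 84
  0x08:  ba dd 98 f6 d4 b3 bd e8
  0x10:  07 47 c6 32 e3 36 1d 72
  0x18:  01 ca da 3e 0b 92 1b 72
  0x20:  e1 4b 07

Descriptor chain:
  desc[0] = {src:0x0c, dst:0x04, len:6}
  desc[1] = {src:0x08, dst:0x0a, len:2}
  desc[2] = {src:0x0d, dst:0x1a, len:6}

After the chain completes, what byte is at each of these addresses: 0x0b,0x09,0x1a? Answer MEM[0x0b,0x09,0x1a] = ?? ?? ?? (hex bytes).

  after D0: wrote 6B at 0x04 = d4b3bde80747
  after D1: wrote 2B at 0x0a = 0747
  after D2: wrote 6B at 0x1a = b3bde80747c6
query mem[0x0b]=0x47, mem[0x09]=0x47, mem[0x1a]=0xb3

MEM[0x0b,0x09,0x1a] = 47 47 b3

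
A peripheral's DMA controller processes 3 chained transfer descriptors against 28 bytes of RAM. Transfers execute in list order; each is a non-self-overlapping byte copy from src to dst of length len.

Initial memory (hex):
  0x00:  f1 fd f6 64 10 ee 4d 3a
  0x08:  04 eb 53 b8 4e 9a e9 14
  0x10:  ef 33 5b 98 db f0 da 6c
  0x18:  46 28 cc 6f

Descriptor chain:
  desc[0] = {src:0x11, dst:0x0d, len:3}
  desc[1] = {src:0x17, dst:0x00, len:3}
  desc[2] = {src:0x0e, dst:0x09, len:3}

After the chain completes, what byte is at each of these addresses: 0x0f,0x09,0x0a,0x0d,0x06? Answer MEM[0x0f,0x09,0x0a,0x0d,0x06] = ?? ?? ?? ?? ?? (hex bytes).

MEM[0x0f,0x09,0x0a,0x0d,0x06] = 98 5b 98 33 4d

D0: mem[0x0d..0x0f] <- [33 5b 98]
D1: mem[0x00..0x02] <- [6c 46 28]
D2: mem[0x09..0x0b] <- [5b 98 ef]
query mem[0x0f]=0x98, mem[0x09]=0x5b, mem[0x0a]=0x98, mem[0x0d]=0x33, mem[0x06]=0x4d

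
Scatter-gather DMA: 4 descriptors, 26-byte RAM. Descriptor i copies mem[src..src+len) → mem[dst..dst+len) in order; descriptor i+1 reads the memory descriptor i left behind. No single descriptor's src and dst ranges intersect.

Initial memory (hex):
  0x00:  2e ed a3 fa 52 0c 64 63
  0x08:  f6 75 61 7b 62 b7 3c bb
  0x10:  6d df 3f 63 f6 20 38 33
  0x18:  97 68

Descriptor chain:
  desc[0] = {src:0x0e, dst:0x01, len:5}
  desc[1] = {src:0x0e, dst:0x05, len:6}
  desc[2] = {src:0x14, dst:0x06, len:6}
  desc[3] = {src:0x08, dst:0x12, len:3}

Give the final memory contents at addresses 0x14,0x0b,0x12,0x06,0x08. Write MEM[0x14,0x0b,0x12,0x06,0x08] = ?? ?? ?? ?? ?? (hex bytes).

MEM[0x14,0x0b,0x12,0x06,0x08] = 97 68 38 f6 38

  after D0: wrote 5B at 0x01 = 3cbb6ddf3f
  after D1: wrote 6B at 0x05 = 3cbb6ddf3f63
  after D2: wrote 6B at 0x06 = f62038339768
  after D3: wrote 3B at 0x12 = 383397
query mem[0x14]=0x97, mem[0x0b]=0x68, mem[0x12]=0x38, mem[0x06]=0xf6, mem[0x08]=0x38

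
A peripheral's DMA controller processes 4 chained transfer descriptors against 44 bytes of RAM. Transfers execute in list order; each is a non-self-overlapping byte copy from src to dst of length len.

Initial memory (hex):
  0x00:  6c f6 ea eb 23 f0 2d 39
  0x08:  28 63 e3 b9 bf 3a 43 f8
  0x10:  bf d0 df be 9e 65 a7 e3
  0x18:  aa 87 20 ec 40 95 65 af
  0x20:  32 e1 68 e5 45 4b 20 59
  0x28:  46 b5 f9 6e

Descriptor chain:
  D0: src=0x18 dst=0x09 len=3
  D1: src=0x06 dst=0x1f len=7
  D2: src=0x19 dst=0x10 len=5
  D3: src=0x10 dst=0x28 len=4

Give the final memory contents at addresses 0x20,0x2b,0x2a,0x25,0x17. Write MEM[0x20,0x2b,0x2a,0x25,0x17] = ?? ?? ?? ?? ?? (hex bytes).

D0: mem[0x09..0x0b] <- [aa 87 20]
D1: mem[0x1f..0x25] <- [2d 39 28 aa 87 20 bf]
D2: mem[0x10..0x14] <- [87 20 ec 40 95]
D3: mem[0x28..0x2b] <- [87 20 ec 40]
query mem[0x20]=0x39, mem[0x2b]=0x40, mem[0x2a]=0xec, mem[0x25]=0xbf, mem[0x17]=0xe3

MEM[0x20,0x2b,0x2a,0x25,0x17] = 39 40 ec bf e3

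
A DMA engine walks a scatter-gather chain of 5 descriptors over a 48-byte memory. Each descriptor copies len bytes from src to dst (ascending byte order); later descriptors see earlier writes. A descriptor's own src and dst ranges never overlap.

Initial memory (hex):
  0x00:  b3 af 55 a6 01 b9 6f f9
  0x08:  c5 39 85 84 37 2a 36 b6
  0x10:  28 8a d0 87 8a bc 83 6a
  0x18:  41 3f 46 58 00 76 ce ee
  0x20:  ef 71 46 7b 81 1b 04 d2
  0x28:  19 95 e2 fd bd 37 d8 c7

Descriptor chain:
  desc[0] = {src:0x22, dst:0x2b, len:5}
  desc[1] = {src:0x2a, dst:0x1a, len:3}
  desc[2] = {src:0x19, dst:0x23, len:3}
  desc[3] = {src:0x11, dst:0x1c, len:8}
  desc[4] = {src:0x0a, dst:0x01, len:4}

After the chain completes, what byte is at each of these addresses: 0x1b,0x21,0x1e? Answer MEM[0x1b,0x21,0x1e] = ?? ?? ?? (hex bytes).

D0: mem[0x2b..0x2f] <- [46 7b 81 1b 04]
D1: mem[0x1a..0x1c] <- [e2 46 7b]
D2: mem[0x23..0x25] <- [3f e2 46]
D3: mem[0x1c..0x23] <- [8a d0 87 8a bc 83 6a 41]
D4: mem[0x01..0x04] <- [85 84 37 2a]
query mem[0x1b]=0x46, mem[0x21]=0x83, mem[0x1e]=0x87

MEM[0x1b,0x21,0x1e] = 46 83 87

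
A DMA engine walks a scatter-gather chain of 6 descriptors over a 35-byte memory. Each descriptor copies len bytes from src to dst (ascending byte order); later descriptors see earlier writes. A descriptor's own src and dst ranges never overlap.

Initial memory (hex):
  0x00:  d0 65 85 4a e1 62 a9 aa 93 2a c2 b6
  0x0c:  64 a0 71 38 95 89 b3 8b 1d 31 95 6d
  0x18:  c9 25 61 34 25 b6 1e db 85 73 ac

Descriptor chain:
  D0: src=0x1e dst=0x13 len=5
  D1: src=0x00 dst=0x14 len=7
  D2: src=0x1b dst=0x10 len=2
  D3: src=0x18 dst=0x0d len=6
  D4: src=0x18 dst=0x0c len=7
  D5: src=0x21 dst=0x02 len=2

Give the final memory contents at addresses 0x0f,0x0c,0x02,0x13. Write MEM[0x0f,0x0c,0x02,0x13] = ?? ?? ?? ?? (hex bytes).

MEM[0x0f,0x0c,0x02,0x13] = 34 e1 73 1e

#0 dst[0x13+5] := {0x1e,0xdb,0x85,0x73,0xac}
#1 dst[0x14+7] := {0xd0,0x65,0x85,0x4a,0xe1,0x62,0xa9}
#2 dst[0x10+2] := {0x34,0x25}
#3 dst[0x0d+6] := {0xe1,0x62,0xa9,0x34,0x25,0xb6}
#4 dst[0x0c+7] := {0xe1,0x62,0xa9,0x34,0x25,0xb6,0x1e}
#5 dst[0x02+2] := {0x73,0xac}
query mem[0x0f]=0x34, mem[0x0c]=0xe1, mem[0x02]=0x73, mem[0x13]=0x1e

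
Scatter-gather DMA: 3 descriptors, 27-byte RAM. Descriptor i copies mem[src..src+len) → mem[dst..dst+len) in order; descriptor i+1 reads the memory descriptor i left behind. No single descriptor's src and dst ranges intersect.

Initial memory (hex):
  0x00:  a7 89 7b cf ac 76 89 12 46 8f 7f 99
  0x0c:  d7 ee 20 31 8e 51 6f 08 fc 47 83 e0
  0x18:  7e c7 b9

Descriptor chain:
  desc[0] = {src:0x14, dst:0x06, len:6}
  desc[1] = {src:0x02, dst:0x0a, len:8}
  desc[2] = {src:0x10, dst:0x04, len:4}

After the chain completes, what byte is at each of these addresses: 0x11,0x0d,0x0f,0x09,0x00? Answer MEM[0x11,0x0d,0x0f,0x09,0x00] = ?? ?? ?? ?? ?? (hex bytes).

MEM[0x11,0x0d,0x0f,0x09,0x00] = e0 76 47 e0 a7

#0 dst[0x06+6] := {0xfc,0x47,0x83,0xe0,0x7e,0xc7}
#1 dst[0x0a+8] := {0x7b,0xcf,0xac,0x76,0xfc,0x47,0x83,0xe0}
#2 dst[0x04+4] := {0x83,0xe0,0x6f,0x08}
query mem[0x11]=0xe0, mem[0x0d]=0x76, mem[0x0f]=0x47, mem[0x09]=0xe0, mem[0x00]=0xa7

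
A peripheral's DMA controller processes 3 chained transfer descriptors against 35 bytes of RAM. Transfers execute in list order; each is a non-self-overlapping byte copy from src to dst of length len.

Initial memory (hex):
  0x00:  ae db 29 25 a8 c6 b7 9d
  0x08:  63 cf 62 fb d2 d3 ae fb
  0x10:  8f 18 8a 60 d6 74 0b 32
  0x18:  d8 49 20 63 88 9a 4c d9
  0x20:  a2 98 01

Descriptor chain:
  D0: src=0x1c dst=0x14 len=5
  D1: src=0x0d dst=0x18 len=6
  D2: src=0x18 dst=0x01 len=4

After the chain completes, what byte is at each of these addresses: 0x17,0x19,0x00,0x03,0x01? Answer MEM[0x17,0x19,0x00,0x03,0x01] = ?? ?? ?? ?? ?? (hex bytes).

  after D0: wrote 5B at 0x14 = 889a4cd9a2
  after D1: wrote 6B at 0x18 = d3aefb8f188a
  after D2: wrote 4B at 0x01 = d3aefb8f
query mem[0x17]=0xd9, mem[0x19]=0xae, mem[0x00]=0xae, mem[0x03]=0xfb, mem[0x01]=0xd3

MEM[0x17,0x19,0x00,0x03,0x01] = d9 ae ae fb d3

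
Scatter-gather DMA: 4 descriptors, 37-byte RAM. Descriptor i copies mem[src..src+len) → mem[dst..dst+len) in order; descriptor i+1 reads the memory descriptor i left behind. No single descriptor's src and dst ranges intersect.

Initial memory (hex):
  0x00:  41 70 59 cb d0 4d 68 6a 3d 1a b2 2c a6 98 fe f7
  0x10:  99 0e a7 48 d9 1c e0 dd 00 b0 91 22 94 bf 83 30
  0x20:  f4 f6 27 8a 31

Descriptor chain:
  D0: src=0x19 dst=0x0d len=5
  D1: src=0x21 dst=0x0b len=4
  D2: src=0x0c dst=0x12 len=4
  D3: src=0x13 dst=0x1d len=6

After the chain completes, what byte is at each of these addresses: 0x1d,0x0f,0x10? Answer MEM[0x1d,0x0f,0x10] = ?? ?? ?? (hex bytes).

#0 dst[0x0d+5] := {0xb0,0x91,0x22,0x94,0xbf}
#1 dst[0x0b+4] := {0xf6,0x27,0x8a,0x31}
#2 dst[0x12+4] := {0x27,0x8a,0x31,0x22}
#3 dst[0x1d+6] := {0x8a,0x31,0x22,0xe0,0xdd,0x00}
query mem[0x1d]=0x8a, mem[0x0f]=0x22, mem[0x10]=0x94

MEM[0x1d,0x0f,0x10] = 8a 22 94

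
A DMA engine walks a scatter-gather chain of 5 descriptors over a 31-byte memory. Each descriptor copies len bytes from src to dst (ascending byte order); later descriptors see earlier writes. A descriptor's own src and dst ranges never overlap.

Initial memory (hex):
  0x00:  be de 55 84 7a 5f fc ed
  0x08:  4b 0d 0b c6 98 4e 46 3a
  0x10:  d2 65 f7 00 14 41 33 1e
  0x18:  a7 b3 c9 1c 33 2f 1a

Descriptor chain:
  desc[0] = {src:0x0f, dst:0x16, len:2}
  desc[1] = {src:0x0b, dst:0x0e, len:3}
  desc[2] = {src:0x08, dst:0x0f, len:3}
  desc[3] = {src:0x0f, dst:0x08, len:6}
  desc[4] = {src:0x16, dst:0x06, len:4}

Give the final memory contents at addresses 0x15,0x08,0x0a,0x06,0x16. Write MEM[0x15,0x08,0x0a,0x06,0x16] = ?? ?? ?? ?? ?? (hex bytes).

#0 dst[0x16+2] := {0x3a,0xd2}
#1 dst[0x0e+3] := {0xc6,0x98,0x4e}
#2 dst[0x0f+3] := {0x4b,0x0d,0x0b}
#3 dst[0x08+6] := {0x4b,0x0d,0x0b,0xf7,0x00,0x14}
#4 dst[0x06+4] := {0x3a,0xd2,0xa7,0xb3}
query mem[0x15]=0x41, mem[0x08]=0xa7, mem[0x0a]=0x0b, mem[0x06]=0x3a, mem[0x16]=0x3a

MEM[0x15,0x08,0x0a,0x06,0x16] = 41 a7 0b 3a 3a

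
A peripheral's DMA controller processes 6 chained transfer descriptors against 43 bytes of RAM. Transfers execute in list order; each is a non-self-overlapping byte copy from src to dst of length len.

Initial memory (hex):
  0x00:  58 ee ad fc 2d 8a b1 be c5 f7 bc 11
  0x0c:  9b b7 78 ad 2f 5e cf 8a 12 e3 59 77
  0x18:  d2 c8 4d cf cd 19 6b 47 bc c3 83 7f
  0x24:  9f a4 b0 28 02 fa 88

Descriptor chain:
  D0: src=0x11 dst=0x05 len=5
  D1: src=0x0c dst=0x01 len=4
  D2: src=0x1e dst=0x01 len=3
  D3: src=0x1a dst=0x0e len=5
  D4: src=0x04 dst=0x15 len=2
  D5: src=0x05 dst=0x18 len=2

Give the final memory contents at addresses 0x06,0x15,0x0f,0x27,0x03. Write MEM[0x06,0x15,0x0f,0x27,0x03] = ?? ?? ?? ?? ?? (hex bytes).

D0: mem[0x05..0x09] <- [5e cf 8a 12 e3]
D1: mem[0x01..0x04] <- [9b b7 78 ad]
D2: mem[0x01..0x03] <- [6b 47 bc]
D3: mem[0x0e..0x12] <- [4d cf cd 19 6b]
D4: mem[0x15..0x16] <- [ad 5e]
D5: mem[0x18..0x19] <- [5e cf]
query mem[0x06]=0xcf, mem[0x15]=0xad, mem[0x0f]=0xcf, mem[0x27]=0x28, mem[0x03]=0xbc

MEM[0x06,0x15,0x0f,0x27,0x03] = cf ad cf 28 bc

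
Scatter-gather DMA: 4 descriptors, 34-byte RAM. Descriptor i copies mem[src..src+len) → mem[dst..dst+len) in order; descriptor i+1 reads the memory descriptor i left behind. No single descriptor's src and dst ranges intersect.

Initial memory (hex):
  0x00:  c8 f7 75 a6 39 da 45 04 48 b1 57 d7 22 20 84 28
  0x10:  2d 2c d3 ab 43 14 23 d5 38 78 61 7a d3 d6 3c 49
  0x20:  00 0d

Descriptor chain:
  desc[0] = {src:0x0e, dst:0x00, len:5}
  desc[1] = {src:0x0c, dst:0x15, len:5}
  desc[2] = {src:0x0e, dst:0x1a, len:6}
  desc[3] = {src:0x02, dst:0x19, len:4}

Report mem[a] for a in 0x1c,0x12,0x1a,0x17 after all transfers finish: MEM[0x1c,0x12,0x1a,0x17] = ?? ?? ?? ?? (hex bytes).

[0] 0x0e->0x00 len=5 : 84 28 2d 2c d3
[1] 0x0c->0x15 len=5 : 22 20 84 28 2d
[2] 0x0e->0x1a len=6 : 84 28 2d 2c d3 ab
[3] 0x02->0x19 len=4 : 2d 2c d3 da
query mem[0x1c]=0xda, mem[0x12]=0xd3, mem[0x1a]=0x2c, mem[0x17]=0x84

MEM[0x1c,0x12,0x1a,0x17] = da d3 2c 84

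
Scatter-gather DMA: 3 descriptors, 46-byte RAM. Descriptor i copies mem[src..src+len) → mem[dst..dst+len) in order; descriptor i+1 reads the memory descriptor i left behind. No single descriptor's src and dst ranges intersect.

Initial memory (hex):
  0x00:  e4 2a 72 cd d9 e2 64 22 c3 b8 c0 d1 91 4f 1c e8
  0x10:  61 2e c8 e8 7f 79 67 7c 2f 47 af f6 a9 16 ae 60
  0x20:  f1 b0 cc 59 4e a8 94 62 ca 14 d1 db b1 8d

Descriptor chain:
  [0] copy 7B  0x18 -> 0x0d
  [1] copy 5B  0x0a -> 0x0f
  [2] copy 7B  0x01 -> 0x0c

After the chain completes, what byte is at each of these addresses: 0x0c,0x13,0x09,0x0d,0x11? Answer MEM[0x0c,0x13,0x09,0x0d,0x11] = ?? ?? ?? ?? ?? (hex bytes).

MEM[0x0c,0x13,0x09,0x0d,0x11] = 2a 47 b8 72 64

#0 dst[0x0d+7] := {0x2f,0x47,0xaf,0xf6,0xa9,0x16,0xae}
#1 dst[0x0f+5] := {0xc0,0xd1,0x91,0x2f,0x47}
#2 dst[0x0c+7] := {0x2a,0x72,0xcd,0xd9,0xe2,0x64,0x22}
query mem[0x0c]=0x2a, mem[0x13]=0x47, mem[0x09]=0xb8, mem[0x0d]=0x72, mem[0x11]=0x64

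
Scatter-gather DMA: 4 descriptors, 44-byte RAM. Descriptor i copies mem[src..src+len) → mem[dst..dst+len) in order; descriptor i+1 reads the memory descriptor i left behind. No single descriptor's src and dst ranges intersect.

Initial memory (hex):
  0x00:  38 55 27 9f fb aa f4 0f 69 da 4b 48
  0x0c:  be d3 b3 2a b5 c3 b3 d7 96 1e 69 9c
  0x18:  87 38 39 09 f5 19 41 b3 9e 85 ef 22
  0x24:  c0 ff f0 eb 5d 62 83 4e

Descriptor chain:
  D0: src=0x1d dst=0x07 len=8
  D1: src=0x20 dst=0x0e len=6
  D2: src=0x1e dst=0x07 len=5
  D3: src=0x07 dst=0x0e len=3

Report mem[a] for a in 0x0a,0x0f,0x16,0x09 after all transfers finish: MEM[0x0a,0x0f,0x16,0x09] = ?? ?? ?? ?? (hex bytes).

[0] 0x1d->0x07 len=8 : 19 41 b3 9e 85 ef 22 c0
[1] 0x20->0x0e len=6 : 9e 85 ef 22 c0 ff
[2] 0x1e->0x07 len=5 : 41 b3 9e 85 ef
[3] 0x07->0x0e len=3 : 41 b3 9e
query mem[0x0a]=0x85, mem[0x0f]=0xb3, mem[0x16]=0x69, mem[0x09]=0x9e

MEM[0x0a,0x0f,0x16,0x09] = 85 b3 69 9e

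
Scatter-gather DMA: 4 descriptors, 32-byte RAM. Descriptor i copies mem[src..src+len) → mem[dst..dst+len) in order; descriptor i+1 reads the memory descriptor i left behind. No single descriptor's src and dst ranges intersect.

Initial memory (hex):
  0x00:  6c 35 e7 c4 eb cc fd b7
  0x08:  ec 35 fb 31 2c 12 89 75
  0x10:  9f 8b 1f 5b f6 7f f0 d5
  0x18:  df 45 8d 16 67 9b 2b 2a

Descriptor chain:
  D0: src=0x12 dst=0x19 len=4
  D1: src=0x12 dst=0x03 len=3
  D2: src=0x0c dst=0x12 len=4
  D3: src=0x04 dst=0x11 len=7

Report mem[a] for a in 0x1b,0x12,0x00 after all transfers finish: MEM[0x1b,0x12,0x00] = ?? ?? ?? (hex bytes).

D0: mem[0x19..0x1c] <- [1f 5b f6 7f]
D1: mem[0x03..0x05] <- [1f 5b f6]
D2: mem[0x12..0x15] <- [2c 12 89 75]
D3: mem[0x11..0x17] <- [5b f6 fd b7 ec 35 fb]
query mem[0x1b]=0xf6, mem[0x12]=0xf6, mem[0x00]=0x6c

MEM[0x1b,0x12,0x00] = f6 f6 6c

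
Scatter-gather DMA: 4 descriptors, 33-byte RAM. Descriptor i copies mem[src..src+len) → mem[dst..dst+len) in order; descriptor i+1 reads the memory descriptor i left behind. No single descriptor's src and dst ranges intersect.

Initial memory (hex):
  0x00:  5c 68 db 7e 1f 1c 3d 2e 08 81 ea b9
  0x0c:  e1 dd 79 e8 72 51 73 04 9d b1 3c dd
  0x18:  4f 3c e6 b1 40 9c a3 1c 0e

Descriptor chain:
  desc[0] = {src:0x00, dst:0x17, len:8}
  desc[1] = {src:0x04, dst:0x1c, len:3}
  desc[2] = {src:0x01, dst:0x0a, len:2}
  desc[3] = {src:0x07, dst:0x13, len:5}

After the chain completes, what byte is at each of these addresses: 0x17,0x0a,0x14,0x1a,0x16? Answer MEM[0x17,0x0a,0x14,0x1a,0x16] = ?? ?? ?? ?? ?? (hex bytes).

MEM[0x17,0x0a,0x14,0x1a,0x16] = db 68 08 7e 68

[0] 0x00->0x17 len=8 : 5c 68 db 7e 1f 1c 3d 2e
[1] 0x04->0x1c len=3 : 1f 1c 3d
[2] 0x01->0x0a len=2 : 68 db
[3] 0x07->0x13 len=5 : 2e 08 81 68 db
query mem[0x17]=0xdb, mem[0x0a]=0x68, mem[0x14]=0x08, mem[0x1a]=0x7e, mem[0x16]=0x68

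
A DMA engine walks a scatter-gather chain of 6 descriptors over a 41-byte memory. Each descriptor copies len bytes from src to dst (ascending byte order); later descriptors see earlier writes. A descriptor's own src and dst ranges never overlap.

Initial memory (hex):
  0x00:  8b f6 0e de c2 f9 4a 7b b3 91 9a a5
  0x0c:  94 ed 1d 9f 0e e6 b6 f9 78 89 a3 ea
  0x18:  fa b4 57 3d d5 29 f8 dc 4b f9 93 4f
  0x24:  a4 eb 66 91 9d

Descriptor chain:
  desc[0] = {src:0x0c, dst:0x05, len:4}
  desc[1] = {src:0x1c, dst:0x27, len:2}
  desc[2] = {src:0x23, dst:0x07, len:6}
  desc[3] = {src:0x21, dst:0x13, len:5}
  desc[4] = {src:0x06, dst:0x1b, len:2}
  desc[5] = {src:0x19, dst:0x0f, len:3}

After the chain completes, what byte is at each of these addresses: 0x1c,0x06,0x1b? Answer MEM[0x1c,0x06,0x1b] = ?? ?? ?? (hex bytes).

MEM[0x1c,0x06,0x1b] = 4f ed ed

D0: mem[0x05..0x08] <- [94 ed 1d 9f]
D1: mem[0x27..0x28] <- [d5 29]
D2: mem[0x07..0x0c] <- [4f a4 eb 66 d5 29]
D3: mem[0x13..0x17] <- [f9 93 4f a4 eb]
D4: mem[0x1b..0x1c] <- [ed 4f]
D5: mem[0x0f..0x11] <- [b4 57 ed]
query mem[0x1c]=0x4f, mem[0x06]=0xed, mem[0x1b]=0xed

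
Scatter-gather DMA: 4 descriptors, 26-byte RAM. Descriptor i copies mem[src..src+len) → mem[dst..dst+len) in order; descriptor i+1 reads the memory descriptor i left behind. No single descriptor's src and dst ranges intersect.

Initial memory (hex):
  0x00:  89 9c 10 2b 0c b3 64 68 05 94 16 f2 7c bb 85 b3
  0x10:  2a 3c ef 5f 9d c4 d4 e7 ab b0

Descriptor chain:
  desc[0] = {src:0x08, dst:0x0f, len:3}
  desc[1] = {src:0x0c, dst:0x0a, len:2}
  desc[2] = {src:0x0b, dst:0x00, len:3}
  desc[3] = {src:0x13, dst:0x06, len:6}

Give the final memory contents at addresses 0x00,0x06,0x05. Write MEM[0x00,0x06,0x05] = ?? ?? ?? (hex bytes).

MEM[0x00,0x06,0x05] = bb 5f b3

[0] 0x08->0x0f len=3 : 05 94 16
[1] 0x0c->0x0a len=2 : 7c bb
[2] 0x0b->0x00 len=3 : bb 7c bb
[3] 0x13->0x06 len=6 : 5f 9d c4 d4 e7 ab
query mem[0x00]=0xbb, mem[0x06]=0x5f, mem[0x05]=0xb3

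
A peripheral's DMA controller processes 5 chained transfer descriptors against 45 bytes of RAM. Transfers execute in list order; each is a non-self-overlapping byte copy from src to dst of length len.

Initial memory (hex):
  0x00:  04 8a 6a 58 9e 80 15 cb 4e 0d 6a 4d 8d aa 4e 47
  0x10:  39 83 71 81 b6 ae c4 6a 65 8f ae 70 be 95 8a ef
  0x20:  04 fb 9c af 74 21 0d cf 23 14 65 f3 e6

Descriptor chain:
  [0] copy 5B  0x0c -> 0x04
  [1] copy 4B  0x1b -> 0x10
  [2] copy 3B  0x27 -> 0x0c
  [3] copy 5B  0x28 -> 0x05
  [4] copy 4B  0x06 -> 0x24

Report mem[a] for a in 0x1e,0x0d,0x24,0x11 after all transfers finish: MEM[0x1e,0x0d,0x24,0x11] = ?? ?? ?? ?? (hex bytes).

  after D0: wrote 5B at 0x04 = 8daa4e4739
  after D1: wrote 4B at 0x10 = 70be958a
  after D2: wrote 3B at 0x0c = cf2314
  after D3: wrote 5B at 0x05 = 231465f3e6
  after D4: wrote 4B at 0x24 = 1465f3e6
query mem[0x1e]=0x8a, mem[0x0d]=0x23, mem[0x24]=0x14, mem[0x11]=0xbe

MEM[0x1e,0x0d,0x24,0x11] = 8a 23 14 be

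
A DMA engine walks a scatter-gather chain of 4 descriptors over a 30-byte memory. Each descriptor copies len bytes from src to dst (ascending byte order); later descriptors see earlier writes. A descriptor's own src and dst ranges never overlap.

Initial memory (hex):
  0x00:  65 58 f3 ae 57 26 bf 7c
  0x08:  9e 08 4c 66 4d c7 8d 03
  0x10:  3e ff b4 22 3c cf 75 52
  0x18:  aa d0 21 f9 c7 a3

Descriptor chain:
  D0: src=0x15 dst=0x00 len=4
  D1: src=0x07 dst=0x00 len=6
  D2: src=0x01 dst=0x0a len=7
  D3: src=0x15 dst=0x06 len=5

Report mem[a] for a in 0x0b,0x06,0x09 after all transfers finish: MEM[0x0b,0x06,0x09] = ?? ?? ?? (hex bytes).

  after D0: wrote 4B at 0x00 = cf7552aa
  after D1: wrote 6B at 0x00 = 7c9e084c664d
  after D2: wrote 7B at 0x0a = 9e084c664dbf7c
  after D3: wrote 5B at 0x06 = cf7552aad0
query mem[0x0b]=0x08, mem[0x06]=0xcf, mem[0x09]=0xaa

MEM[0x0b,0x06,0x09] = 08 cf aa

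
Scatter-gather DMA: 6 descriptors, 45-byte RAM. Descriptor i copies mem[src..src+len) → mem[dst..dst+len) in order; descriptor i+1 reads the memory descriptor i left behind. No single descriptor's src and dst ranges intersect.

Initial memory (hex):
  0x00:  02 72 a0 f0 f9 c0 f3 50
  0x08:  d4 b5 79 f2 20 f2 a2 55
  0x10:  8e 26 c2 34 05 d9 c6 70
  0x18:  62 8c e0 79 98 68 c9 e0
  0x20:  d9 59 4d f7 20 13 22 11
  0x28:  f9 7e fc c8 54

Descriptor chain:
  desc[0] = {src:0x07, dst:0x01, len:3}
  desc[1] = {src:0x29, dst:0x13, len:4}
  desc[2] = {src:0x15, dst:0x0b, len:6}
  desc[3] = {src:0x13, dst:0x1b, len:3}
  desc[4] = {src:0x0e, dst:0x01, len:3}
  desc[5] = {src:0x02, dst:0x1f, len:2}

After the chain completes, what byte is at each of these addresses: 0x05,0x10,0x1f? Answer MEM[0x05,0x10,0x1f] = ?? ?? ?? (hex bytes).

MEM[0x05,0x10,0x1f] = c0 e0 8c

  after D0: wrote 3B at 0x01 = 50d4b5
  after D1: wrote 4B at 0x13 = 7efcc854
  after D2: wrote 6B at 0x0b = c85470628ce0
  after D3: wrote 3B at 0x1b = 7efcc8
  after D4: wrote 3B at 0x01 = 628ce0
  after D5: wrote 2B at 0x1f = 8ce0
query mem[0x05]=0xc0, mem[0x10]=0xe0, mem[0x1f]=0x8c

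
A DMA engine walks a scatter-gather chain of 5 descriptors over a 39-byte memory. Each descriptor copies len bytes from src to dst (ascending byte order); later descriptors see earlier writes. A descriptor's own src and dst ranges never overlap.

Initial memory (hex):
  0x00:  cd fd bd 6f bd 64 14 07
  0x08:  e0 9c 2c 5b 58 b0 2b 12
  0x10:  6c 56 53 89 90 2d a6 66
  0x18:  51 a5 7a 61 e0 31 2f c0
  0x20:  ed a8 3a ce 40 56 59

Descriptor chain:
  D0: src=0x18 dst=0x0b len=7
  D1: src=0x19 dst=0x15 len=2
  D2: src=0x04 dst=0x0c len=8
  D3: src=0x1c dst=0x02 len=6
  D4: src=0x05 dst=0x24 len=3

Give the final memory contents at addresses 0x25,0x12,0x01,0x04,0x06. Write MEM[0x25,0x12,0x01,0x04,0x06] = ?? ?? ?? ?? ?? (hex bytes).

[0] 0x18->0x0b len=7 : 51 a5 7a 61 e0 31 2f
[1] 0x19->0x15 len=2 : a5 7a
[2] 0x04->0x0c len=8 : bd 64 14 07 e0 9c 2c 51
[3] 0x1c->0x02 len=6 : e0 31 2f c0 ed a8
[4] 0x05->0x24 len=3 : c0 ed a8
query mem[0x25]=0xed, mem[0x12]=0x2c, mem[0x01]=0xfd, mem[0x04]=0x2f, mem[0x06]=0xed

MEM[0x25,0x12,0x01,0x04,0x06] = ed 2c fd 2f ed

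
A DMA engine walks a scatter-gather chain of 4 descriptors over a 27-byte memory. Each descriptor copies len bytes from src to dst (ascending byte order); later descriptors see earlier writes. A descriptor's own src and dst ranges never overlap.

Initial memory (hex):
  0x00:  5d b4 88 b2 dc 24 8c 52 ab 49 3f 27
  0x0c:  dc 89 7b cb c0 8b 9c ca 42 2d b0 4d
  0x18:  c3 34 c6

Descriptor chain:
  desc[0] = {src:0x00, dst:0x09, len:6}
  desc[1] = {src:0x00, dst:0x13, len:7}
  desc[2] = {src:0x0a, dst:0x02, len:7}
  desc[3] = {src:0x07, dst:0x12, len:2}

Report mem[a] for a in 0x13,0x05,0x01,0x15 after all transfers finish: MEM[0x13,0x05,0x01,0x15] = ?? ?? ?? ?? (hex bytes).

[0] 0x00->0x09 len=6 : 5d b4 88 b2 dc 24
[1] 0x00->0x13 len=7 : 5d b4 88 b2 dc 24 8c
[2] 0x0a->0x02 len=7 : b4 88 b2 dc 24 cb c0
[3] 0x07->0x12 len=2 : cb c0
query mem[0x13]=0xc0, mem[0x05]=0xdc, mem[0x01]=0xb4, mem[0x15]=0x88

MEM[0x13,0x05,0x01,0x15] = c0 dc b4 88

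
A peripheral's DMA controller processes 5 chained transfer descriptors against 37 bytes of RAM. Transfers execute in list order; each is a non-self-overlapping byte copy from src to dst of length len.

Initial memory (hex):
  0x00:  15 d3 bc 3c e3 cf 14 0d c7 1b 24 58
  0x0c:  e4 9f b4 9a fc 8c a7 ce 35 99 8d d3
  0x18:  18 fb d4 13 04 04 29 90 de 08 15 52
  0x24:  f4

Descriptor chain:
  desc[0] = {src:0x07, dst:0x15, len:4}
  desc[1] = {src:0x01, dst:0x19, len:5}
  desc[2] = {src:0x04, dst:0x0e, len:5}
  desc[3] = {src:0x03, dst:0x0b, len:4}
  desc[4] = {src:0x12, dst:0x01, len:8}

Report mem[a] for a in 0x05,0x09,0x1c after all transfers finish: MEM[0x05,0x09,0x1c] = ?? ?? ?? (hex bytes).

MEM[0x05,0x09,0x1c] = c7 1b e3

D0: mem[0x15..0x18] <- [0d c7 1b 24]
D1: mem[0x19..0x1d] <- [d3 bc 3c e3 cf]
D2: mem[0x0e..0x12] <- [e3 cf 14 0d c7]
D3: mem[0x0b..0x0e] <- [3c e3 cf 14]
D4: mem[0x01..0x08] <- [c7 ce 35 0d c7 1b 24 d3]
query mem[0x05]=0xc7, mem[0x09]=0x1b, mem[0x1c]=0xe3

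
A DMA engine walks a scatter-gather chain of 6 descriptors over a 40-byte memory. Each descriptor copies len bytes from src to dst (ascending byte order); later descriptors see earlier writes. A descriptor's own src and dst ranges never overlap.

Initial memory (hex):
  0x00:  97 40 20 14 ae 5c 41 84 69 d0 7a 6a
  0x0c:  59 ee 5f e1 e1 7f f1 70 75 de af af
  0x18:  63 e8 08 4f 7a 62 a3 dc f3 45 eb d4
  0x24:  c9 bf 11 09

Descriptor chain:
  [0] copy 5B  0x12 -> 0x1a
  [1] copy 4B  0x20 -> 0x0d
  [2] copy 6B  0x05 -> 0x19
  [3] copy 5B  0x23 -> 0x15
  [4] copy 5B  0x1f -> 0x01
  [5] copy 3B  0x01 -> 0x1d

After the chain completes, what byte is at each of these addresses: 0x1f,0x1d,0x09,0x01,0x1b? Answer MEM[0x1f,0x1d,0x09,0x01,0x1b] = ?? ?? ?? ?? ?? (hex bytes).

[0] 0x12->0x1a len=5 : f1 70 75 de af
[1] 0x20->0x0d len=4 : f3 45 eb d4
[2] 0x05->0x19 len=6 : 5c 41 84 69 d0 7a
[3] 0x23->0x15 len=5 : d4 c9 bf 11 09
[4] 0x1f->0x01 len=5 : dc f3 45 eb d4
[5] 0x01->0x1d len=3 : dc f3 45
query mem[0x1f]=0x45, mem[0x1d]=0xdc, mem[0x09]=0xd0, mem[0x01]=0xdc, mem[0x1b]=0x84

MEM[0x1f,0x1d,0x09,0x01,0x1b] = 45 dc d0 dc 84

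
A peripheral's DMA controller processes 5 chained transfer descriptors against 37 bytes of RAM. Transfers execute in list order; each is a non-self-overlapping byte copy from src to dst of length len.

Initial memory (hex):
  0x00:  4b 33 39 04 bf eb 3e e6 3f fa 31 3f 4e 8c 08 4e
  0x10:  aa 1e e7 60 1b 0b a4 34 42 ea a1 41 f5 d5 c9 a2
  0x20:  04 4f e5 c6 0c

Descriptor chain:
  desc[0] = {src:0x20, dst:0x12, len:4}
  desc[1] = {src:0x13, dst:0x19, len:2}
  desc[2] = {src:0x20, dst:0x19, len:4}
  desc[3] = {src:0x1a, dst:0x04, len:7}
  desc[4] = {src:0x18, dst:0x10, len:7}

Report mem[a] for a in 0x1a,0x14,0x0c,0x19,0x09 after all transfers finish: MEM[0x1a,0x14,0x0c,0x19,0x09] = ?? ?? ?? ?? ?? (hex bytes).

D0: mem[0x12..0x15] <- [04 4f e5 c6]
D1: mem[0x19..0x1a] <- [4f e5]
D2: mem[0x19..0x1c] <- [04 4f e5 c6]
D3: mem[0x04..0x0a] <- [4f e5 c6 d5 c9 a2 04]
D4: mem[0x10..0x16] <- [42 04 4f e5 c6 d5 c9]
query mem[0x1a]=0x4f, mem[0x14]=0xc6, mem[0x0c]=0x4e, mem[0x19]=0x04, mem[0x09]=0xa2

MEM[0x1a,0x14,0x0c,0x19,0x09] = 4f c6 4e 04 a2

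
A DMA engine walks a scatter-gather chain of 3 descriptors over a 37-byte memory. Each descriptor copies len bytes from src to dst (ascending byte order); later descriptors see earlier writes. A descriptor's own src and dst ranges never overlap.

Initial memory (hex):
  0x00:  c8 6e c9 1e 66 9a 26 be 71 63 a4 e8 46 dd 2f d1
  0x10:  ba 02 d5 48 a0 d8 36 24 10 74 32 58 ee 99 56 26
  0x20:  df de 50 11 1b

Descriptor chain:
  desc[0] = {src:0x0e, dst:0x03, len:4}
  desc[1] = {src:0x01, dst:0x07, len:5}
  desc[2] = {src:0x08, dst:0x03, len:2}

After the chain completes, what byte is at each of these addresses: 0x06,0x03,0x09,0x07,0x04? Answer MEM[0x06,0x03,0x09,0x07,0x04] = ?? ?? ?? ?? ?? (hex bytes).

MEM[0x06,0x03,0x09,0x07,0x04] = 02 c9 2f 6e 2f

D0: mem[0x03..0x06] <- [2f d1 ba 02]
D1: mem[0x07..0x0b] <- [6e c9 2f d1 ba]
D2: mem[0x03..0x04] <- [c9 2f]
query mem[0x06]=0x02, mem[0x03]=0xc9, mem[0x09]=0x2f, mem[0x07]=0x6e, mem[0x04]=0x2f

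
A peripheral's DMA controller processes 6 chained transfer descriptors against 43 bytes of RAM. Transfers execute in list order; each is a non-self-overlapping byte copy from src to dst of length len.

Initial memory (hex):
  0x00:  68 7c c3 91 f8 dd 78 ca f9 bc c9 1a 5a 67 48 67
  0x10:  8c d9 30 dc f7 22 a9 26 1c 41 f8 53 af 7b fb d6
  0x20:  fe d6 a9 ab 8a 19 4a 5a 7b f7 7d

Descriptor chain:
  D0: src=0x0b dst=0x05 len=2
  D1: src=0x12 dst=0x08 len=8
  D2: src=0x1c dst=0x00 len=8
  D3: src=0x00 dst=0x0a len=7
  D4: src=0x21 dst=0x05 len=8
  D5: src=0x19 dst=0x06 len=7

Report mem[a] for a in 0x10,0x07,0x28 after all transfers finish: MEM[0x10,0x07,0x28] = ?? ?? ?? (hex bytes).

MEM[0x10,0x07,0x28] = a9 f8 7b

D0: mem[0x05..0x06] <- [1a 5a]
D1: mem[0x08..0x0f] <- [30 dc f7 22 a9 26 1c 41]
D2: mem[0x00..0x07] <- [af 7b fb d6 fe d6 a9 ab]
D3: mem[0x0a..0x10] <- [af 7b fb d6 fe d6 a9]
D4: mem[0x05..0x0c] <- [d6 a9 ab 8a 19 4a 5a 7b]
D5: mem[0x06..0x0c] <- [41 f8 53 af 7b fb d6]
query mem[0x10]=0xa9, mem[0x07]=0xf8, mem[0x28]=0x7b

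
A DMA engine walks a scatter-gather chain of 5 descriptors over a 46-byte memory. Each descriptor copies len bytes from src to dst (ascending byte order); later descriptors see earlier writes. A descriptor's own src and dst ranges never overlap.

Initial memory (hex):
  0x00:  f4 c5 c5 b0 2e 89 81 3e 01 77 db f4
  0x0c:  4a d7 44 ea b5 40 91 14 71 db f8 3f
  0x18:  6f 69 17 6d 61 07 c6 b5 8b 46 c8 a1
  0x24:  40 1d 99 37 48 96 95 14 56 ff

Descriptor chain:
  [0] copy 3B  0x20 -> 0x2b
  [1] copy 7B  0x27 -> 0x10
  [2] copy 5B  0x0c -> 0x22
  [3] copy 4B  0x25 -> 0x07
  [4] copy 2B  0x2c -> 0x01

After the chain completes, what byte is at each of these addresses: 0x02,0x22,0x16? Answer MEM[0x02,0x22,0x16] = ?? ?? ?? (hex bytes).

MEM[0x02,0x22,0x16] = c8 4a c8

#0 dst[0x2b+3] := {0x8b,0x46,0xc8}
#1 dst[0x10+7] := {0x37,0x48,0x96,0x95,0x8b,0x46,0xc8}
#2 dst[0x22+5] := {0x4a,0xd7,0x44,0xea,0x37}
#3 dst[0x07+4] := {0xea,0x37,0x37,0x48}
#4 dst[0x01+2] := {0x46,0xc8}
query mem[0x02]=0xc8, mem[0x22]=0x4a, mem[0x16]=0xc8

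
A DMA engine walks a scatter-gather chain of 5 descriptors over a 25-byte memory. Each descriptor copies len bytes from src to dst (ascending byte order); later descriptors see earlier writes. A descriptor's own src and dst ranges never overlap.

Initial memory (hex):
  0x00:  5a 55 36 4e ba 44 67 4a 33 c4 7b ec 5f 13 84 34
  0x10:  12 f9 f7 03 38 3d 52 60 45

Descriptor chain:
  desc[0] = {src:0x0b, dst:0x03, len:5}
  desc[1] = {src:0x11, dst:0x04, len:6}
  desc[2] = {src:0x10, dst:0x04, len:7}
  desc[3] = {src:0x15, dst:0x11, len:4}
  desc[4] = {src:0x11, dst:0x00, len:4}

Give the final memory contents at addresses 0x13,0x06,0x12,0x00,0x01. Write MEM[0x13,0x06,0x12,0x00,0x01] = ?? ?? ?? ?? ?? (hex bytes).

MEM[0x13,0x06,0x12,0x00,0x01] = 60 f7 52 3d 52

D0: mem[0x03..0x07] <- [ec 5f 13 84 34]
D1: mem[0x04..0x09] <- [f9 f7 03 38 3d 52]
D2: mem[0x04..0x0a] <- [12 f9 f7 03 38 3d 52]
D3: mem[0x11..0x14] <- [3d 52 60 45]
D4: mem[0x00..0x03] <- [3d 52 60 45]
query mem[0x13]=0x60, mem[0x06]=0xf7, mem[0x12]=0x52, mem[0x00]=0x3d, mem[0x01]=0x52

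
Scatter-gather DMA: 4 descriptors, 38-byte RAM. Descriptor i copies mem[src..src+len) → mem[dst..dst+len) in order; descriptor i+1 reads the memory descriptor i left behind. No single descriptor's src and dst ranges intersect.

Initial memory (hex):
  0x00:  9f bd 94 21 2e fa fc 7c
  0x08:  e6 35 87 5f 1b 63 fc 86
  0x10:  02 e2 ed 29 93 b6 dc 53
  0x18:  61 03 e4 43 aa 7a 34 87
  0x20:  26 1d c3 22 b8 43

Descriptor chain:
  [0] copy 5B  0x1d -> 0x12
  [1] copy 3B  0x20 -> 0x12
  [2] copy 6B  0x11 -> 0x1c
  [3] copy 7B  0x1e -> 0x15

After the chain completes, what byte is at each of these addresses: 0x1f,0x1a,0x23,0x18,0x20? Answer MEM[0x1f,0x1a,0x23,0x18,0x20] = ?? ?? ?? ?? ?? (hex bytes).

[0] 0x1d->0x12 len=5 : 7a 34 87 26 1d
[1] 0x20->0x12 len=3 : 26 1d c3
[2] 0x11->0x1c len=6 : e2 26 1d c3 26 1d
[3] 0x1e->0x15 len=7 : 1d c3 26 1d c3 22 b8
query mem[0x1f]=0xc3, mem[0x1a]=0x22, mem[0x23]=0x22, mem[0x18]=0x1d, mem[0x20]=0x26

MEM[0x1f,0x1a,0x23,0x18,0x20] = c3 22 22 1d 26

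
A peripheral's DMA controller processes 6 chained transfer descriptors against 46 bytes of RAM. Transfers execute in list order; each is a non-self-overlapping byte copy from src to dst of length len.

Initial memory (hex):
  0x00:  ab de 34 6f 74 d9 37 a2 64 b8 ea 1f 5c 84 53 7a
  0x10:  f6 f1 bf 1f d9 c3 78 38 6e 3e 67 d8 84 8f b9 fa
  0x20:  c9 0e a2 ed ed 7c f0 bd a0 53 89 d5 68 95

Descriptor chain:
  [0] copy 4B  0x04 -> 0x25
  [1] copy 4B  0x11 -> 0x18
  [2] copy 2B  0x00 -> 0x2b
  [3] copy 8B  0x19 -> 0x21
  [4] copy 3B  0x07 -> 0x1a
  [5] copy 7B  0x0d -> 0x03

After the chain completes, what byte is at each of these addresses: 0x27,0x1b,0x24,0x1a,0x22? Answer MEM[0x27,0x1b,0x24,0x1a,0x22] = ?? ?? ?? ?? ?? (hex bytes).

  after D0: wrote 4B at 0x25 = 74d937a2
  after D1: wrote 4B at 0x18 = f1bf1fd9
  after D2: wrote 2B at 0x2b = abde
  after D3: wrote 8B at 0x21 = bf1fd9848fb9fac9
  after D4: wrote 3B at 0x1a = a264b8
  after D5: wrote 7B at 0x03 = 84537af6f1bf1f
query mem[0x27]=0xfa, mem[0x1b]=0x64, mem[0x24]=0x84, mem[0x1a]=0xa2, mem[0x22]=0x1f

MEM[0x27,0x1b,0x24,0x1a,0x22] = fa 64 84 a2 1f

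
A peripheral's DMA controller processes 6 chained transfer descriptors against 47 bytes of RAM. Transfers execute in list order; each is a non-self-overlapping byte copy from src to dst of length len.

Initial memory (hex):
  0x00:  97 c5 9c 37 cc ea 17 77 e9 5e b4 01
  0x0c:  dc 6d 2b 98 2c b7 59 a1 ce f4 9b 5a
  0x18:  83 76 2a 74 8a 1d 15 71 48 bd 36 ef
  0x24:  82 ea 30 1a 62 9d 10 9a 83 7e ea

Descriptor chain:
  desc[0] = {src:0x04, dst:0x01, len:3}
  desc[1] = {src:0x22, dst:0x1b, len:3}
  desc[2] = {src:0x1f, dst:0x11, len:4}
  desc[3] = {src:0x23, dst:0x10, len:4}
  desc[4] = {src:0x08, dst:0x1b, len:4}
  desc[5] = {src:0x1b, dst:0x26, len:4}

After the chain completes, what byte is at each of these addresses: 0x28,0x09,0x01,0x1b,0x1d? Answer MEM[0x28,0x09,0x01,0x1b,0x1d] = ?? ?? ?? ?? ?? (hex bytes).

MEM[0x28,0x09,0x01,0x1b,0x1d] = b4 5e cc e9 b4

D0: mem[0x01..0x03] <- [cc ea 17]
D1: mem[0x1b..0x1d] <- [36 ef 82]
D2: mem[0x11..0x14] <- [71 48 bd 36]
D3: mem[0x10..0x13] <- [ef 82 ea 30]
D4: mem[0x1b..0x1e] <- [e9 5e b4 01]
D5: mem[0x26..0x29] <- [e9 5e b4 01]
query mem[0x28]=0xb4, mem[0x09]=0x5e, mem[0x01]=0xcc, mem[0x1b]=0xe9, mem[0x1d]=0xb4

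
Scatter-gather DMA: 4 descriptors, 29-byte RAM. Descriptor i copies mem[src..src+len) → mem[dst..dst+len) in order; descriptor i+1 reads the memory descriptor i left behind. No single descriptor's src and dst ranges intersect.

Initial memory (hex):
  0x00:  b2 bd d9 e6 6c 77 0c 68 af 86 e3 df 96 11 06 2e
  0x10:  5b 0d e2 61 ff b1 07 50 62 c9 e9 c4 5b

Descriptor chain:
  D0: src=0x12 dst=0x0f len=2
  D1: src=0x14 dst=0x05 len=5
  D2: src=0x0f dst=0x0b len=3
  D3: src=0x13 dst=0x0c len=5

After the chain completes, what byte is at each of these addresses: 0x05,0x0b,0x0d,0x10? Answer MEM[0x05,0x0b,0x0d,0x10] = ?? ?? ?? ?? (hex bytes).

  after D0: wrote 2B at 0x0f = e261
  after D1: wrote 5B at 0x05 = ffb1075062
  after D2: wrote 3B at 0x0b = e2610d
  after D3: wrote 5B at 0x0c = 61ffb10750
query mem[0x05]=0xff, mem[0x0b]=0xe2, mem[0x0d]=0xff, mem[0x10]=0x50

MEM[0x05,0x0b,0x0d,0x10] = ff e2 ff 50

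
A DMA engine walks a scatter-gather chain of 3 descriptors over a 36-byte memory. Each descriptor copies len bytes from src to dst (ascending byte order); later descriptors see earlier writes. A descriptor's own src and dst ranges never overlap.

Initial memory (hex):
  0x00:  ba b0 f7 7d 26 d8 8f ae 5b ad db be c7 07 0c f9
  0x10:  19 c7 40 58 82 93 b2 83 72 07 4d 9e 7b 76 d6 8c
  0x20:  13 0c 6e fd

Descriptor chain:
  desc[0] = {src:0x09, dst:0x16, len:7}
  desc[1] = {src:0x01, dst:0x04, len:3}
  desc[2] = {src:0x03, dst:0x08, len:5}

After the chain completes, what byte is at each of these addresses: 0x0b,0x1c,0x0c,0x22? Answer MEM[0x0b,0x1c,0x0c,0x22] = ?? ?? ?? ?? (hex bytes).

MEM[0x0b,0x1c,0x0c,0x22] = 7d f9 ae 6e

[0] 0x09->0x16 len=7 : ad db be c7 07 0c f9
[1] 0x01->0x04 len=3 : b0 f7 7d
[2] 0x03->0x08 len=5 : 7d b0 f7 7d ae
query mem[0x0b]=0x7d, mem[0x1c]=0xf9, mem[0x0c]=0xae, mem[0x22]=0x6e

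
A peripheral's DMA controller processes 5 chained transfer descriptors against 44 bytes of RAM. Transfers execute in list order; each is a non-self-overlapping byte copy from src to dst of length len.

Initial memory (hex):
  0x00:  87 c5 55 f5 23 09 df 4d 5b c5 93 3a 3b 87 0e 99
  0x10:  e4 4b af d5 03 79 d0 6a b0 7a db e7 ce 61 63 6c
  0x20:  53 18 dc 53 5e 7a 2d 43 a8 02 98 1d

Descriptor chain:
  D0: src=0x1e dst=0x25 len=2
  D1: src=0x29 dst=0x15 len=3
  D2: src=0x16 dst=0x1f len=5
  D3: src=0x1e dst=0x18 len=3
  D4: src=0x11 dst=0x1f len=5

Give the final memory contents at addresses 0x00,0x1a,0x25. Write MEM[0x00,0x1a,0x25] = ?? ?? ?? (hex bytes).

  after D0: wrote 2B at 0x25 = 636c
  after D1: wrote 3B at 0x15 = 02981d
  after D2: wrote 5B at 0x1f = 981db07adb
  after D3: wrote 3B at 0x18 = 63981d
  after D4: wrote 5B at 0x1f = 4bafd50302
query mem[0x00]=0x87, mem[0x1a]=0x1d, mem[0x25]=0x63

MEM[0x00,0x1a,0x25] = 87 1d 63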